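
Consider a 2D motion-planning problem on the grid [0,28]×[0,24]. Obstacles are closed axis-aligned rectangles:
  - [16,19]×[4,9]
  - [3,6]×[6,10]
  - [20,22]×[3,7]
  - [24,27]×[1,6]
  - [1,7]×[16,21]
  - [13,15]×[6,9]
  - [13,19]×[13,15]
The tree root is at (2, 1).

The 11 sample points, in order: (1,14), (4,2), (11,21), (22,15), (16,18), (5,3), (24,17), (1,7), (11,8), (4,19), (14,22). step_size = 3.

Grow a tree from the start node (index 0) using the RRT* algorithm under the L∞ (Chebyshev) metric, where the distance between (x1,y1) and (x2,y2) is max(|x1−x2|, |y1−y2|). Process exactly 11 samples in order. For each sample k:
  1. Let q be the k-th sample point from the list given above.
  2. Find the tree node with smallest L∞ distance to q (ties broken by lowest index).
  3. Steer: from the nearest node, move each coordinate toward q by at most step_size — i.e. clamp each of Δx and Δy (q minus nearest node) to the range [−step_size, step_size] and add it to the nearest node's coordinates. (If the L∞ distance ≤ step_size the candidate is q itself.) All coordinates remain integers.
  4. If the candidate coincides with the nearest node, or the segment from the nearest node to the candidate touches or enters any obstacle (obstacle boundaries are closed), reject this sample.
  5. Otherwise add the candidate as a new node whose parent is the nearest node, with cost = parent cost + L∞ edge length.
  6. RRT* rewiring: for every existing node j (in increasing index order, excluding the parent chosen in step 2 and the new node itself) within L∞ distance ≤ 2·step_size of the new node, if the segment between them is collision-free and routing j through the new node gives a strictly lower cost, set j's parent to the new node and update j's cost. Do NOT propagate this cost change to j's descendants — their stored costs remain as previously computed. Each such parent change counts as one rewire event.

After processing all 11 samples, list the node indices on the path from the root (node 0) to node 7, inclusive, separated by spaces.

Path: 0 1 7

1. q=(1,14) nearest=0 d=13 new=(1,4) → add node 1 parent=0 cost=3
2. q=(4,2) nearest=0 d=2 new=(4,2) → add node 2 parent=0 cost=2
3. q=(11,21) nearest=1 d=17 new=(4,7) → blocked by [3,6]×[6,10], reject
4. q=(22,15) nearest=2 d=18 new=(7,5) → add node 3 parent=2 cost=5
5. q=(16,18) nearest=3 d=13 new=(10,8) → add node 4 parent=3 cost=8
6. q=(5,3) nearest=2 d=1 new=(5,3) → add node 5 parent=2 cost=3
7. q=(24,17) nearest=4 d=14 new=(13,11) → add node 6 parent=4 cost=11
8. q=(1,7) nearest=1 d=3 new=(1,7) → add node 7 parent=1 cost=6
9. q=(11,8) nearest=4 d=1 new=(11,8) → add node 8 parent=4 cost=9
10. q=(4,19) nearest=6 d=9 new=(10,14) → add node 9 parent=6 cost=14
11. q=(14,22) nearest=9 d=8 new=(13,17) → add node 10 parent=9 cost=17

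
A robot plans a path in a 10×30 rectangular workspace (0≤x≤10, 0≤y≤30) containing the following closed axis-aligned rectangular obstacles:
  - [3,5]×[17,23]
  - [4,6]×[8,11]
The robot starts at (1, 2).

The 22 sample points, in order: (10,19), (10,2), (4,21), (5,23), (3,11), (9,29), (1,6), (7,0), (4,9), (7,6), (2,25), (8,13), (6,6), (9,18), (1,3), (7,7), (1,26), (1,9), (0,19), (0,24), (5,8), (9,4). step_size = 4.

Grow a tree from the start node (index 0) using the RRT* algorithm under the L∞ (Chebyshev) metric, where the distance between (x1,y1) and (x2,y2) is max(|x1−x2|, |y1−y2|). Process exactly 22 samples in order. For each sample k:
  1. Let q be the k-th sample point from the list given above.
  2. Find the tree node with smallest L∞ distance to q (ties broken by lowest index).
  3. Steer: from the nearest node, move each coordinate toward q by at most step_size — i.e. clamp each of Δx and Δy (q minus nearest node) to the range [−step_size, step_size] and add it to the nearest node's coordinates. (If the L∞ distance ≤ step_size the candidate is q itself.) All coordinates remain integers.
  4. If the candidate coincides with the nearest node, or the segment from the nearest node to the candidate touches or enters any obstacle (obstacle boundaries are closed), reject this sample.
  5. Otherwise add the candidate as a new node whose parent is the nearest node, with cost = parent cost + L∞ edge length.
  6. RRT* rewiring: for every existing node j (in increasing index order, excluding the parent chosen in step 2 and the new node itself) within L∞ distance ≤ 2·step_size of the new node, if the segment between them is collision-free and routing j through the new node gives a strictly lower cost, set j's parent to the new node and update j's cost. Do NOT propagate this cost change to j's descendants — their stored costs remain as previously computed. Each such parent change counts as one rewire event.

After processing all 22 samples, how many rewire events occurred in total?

Rewire events: 1

1. q=(10,19) nearest=0 d=17 new=(5,6) → add node 1 parent=0 cost=4
2. q=(10,2) nearest=1 d=5 new=(9,2) → add node 2 parent=1 cost=8
3. q=(4,21) nearest=1 d=15 new=(4,10) → blocked by [4,6]×[8,11], reject
4. q=(5,23) nearest=1 d=17 new=(5,10) → blocked by [4,6]×[8,11], reject
5. q=(3,11) nearest=1 d=5 new=(3,10) → blocked by [4,6]×[8,11], reject
6. q=(9,29) nearest=1 d=23 new=(9,10) → add node 3 parent=1 cost=8
7. q=(1,6) nearest=0 d=4 new=(1,6) → add node 4 parent=0 cost=4
8. q=(7,0) nearest=2 d=2 new=(7,0) → add node 5 parent=2 cost=10
9. q=(4,9) nearest=1 d=3 new=(4,9) → blocked by [4,6]×[8,11], reject
10. q=(7,6) nearest=1 d=2 new=(7,6) → add node 6 parent=1 cost=6
11. q=(2,25) nearest=3 d=15 new=(5,14) → add node 7 parent=3 cost=12
12. q=(8,13) nearest=3 d=3 new=(8,13) → add node 8 parent=3 cost=11
13. q=(6,6) nearest=1 d=1 new=(6,6) → add node 9 parent=1 cost=5
14. q=(9,18) nearest=7 d=4 new=(9,18) → add node 10 parent=7 cost=16
15. q=(1,3) nearest=0 d=1 new=(1,3) → add node 11 parent=0 cost=1; rewire 5→11 (7<10)
16. q=(7,7) nearest=6 d=1 new=(7,7) → add node 12 parent=6 cost=7
17. q=(1,26) nearest=10 d=8 new=(5,22) → blocked by [3,5]×[17,23], reject
18. q=(1,9) nearest=4 d=3 new=(1,9) → add node 13 parent=4 cost=7
19. q=(0,19) nearest=7 d=5 new=(1,18) → add node 14 parent=7 cost=16
20. q=(0,24) nearest=14 d=6 new=(0,22) → add node 15 parent=14 cost=20
21. q=(5,8) nearest=1 d=2 new=(5,8) → blocked by [4,6]×[8,11], reject
22. q=(9,4) nearest=2 d=2 new=(9,4) → add node 16 parent=2 cost=10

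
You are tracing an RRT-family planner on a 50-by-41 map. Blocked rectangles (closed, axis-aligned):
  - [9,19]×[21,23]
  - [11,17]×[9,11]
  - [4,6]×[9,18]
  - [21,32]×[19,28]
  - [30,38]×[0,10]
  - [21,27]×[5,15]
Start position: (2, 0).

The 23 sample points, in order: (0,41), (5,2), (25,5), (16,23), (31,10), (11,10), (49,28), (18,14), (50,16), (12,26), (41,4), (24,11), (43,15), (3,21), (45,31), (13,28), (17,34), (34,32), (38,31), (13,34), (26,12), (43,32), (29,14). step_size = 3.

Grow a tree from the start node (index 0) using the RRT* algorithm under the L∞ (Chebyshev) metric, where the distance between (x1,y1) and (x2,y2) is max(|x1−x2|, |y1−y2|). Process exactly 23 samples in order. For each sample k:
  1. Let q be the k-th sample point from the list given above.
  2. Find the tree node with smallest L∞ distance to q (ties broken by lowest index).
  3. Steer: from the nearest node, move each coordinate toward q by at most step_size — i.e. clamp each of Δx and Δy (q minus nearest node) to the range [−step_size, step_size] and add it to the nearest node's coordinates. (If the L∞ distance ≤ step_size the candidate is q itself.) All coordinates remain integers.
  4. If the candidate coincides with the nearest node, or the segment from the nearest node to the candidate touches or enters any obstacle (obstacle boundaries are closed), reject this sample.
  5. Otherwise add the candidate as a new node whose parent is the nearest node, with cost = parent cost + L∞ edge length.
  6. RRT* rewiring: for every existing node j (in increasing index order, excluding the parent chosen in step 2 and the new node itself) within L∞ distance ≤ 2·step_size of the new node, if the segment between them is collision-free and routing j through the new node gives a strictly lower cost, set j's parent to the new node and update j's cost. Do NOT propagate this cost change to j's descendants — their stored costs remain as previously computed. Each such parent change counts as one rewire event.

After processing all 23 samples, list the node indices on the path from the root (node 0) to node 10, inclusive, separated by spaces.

Path: 0 2 3 4 5 6 7 9 10

1. q=(0,41) nearest=0 d=41 new=(0,3) → add node 1 parent=0 cost=3
2. q=(5,2) nearest=0 d=3 new=(5,2) → add node 2 parent=0 cost=3
3. q=(25,5) nearest=2 d=20 new=(8,5) → add node 3 parent=2 cost=6
4. q=(16,23) nearest=3 d=18 new=(11,8) → add node 4 parent=3 cost=9
5. q=(31,10) nearest=4 d=20 new=(14,10) → blocked by [11,17]×[9,11], reject
6. q=(11,10) nearest=4 d=2 new=(11,10) → blocked by [11,17]×[9,11], reject
7. q=(49,28) nearest=4 d=38 new=(14,11) → blocked by [11,17]×[9,11], reject
8. q=(18,14) nearest=4 d=7 new=(14,11) → blocked by [11,17]×[9,11], reject
9. q=(50,16) nearest=4 d=39 new=(14,11) → blocked by [11,17]×[9,11], reject
10. q=(12,26) nearest=4 d=18 new=(12,11) → blocked by [11,17]×[9,11], reject
11. q=(41,4) nearest=4 d=30 new=(14,5) → add node 5 parent=4 cost=12
12. q=(24,11) nearest=5 d=10 new=(17,8) → add node 6 parent=5 cost=15
13. q=(43,15) nearest=6 d=26 new=(20,11) → add node 7 parent=6 cost=18
14. q=(3,21) nearest=4 d=13 new=(8,11) → add node 8 parent=4 cost=12
15. q=(45,31) nearest=7 d=25 new=(23,14) → blocked by [21,27]×[5,15], reject
16. q=(13,28) nearest=7 d=17 new=(17,14) → add node 9 parent=7 cost=21
17. q=(17,34) nearest=9 d=20 new=(17,17) → add node 10 parent=9 cost=24
18. q=(34,32) nearest=10 d=17 new=(20,20) → add node 11 parent=10 cost=27
19. q=(38,31) nearest=11 d=18 new=(23,23) → blocked by [21,32]×[19,28], reject
20. q=(13,34) nearest=11 d=14 new=(17,23) → blocked by [9,19]×[21,23], reject
21. q=(26,12) nearest=7 d=6 new=(23,12) → blocked by [21,27]×[5,15], reject
22. q=(43,32) nearest=7 d=23 new=(23,14) → blocked by [21,27]×[5,15], reject
23. q=(29,14) nearest=7 d=9 new=(23,14) → blocked by [21,27]×[5,15], reject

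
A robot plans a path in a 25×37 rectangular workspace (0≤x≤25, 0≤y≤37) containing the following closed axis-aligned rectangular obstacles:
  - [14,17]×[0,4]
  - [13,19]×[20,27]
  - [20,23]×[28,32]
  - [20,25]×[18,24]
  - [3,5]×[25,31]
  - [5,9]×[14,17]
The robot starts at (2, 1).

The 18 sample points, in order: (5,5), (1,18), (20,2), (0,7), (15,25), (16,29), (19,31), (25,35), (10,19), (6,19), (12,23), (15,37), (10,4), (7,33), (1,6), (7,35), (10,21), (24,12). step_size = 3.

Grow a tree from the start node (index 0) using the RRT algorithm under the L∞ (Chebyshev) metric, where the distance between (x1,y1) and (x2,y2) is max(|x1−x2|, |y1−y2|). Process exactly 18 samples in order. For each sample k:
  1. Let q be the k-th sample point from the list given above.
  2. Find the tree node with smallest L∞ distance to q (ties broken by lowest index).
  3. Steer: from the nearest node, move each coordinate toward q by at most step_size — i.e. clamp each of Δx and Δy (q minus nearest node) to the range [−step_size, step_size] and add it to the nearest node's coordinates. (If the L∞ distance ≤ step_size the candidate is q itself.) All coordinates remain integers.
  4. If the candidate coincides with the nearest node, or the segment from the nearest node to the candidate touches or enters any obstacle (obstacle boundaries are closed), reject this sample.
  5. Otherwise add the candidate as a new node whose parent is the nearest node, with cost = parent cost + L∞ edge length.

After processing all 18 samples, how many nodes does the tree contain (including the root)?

1. q=(5,5) nearest=0 d=4 new=(5,4) → add node 1 parent=0 cost=3
2. q=(1,18) nearest=1 d=14 new=(2,7) → add node 2 parent=1 cost=6
3. q=(20,2) nearest=1 d=15 new=(8,2) → add node 3 parent=1 cost=6
4. q=(0,7) nearest=2 d=2 new=(0,7) → add node 4 parent=2 cost=8
5. q=(15,25) nearest=2 d=18 new=(5,10) → add node 5 parent=2 cost=9
6. q=(16,29) nearest=5 d=19 new=(8,13) → add node 6 parent=5 cost=12
7. q=(19,31) nearest=6 d=18 new=(11,16) → blocked by [5,9]×[14,17], reject
8. q=(25,35) nearest=6 d=22 new=(11,16) → blocked by [5,9]×[14,17], reject
9. q=(10,19) nearest=6 d=6 new=(10,16) → blocked by [5,9]×[14,17], reject
10. q=(6,19) nearest=6 d=6 new=(6,16) → blocked by [5,9]×[14,17], reject
11. q=(12,23) nearest=6 d=10 new=(11,16) → blocked by [5,9]×[14,17], reject
12. q=(15,37) nearest=6 d=24 new=(11,16) → blocked by [5,9]×[14,17], reject
13. q=(10,4) nearest=3 d=2 new=(10,4) → add node 7 parent=3 cost=8
14. q=(7,33) nearest=6 d=20 new=(7,16) → blocked by [5,9]×[14,17], reject
15. q=(1,6) nearest=2 d=1 new=(1,6) → add node 8 parent=2 cost=7
16. q=(7,35) nearest=6 d=22 new=(7,16) → blocked by [5,9]×[14,17], reject
17. q=(10,21) nearest=6 d=8 new=(10,16) → blocked by [5,9]×[14,17], reject
18. q=(24,12) nearest=7 d=14 new=(13,7) → add node 9 parent=7 cost=11

Node count: 10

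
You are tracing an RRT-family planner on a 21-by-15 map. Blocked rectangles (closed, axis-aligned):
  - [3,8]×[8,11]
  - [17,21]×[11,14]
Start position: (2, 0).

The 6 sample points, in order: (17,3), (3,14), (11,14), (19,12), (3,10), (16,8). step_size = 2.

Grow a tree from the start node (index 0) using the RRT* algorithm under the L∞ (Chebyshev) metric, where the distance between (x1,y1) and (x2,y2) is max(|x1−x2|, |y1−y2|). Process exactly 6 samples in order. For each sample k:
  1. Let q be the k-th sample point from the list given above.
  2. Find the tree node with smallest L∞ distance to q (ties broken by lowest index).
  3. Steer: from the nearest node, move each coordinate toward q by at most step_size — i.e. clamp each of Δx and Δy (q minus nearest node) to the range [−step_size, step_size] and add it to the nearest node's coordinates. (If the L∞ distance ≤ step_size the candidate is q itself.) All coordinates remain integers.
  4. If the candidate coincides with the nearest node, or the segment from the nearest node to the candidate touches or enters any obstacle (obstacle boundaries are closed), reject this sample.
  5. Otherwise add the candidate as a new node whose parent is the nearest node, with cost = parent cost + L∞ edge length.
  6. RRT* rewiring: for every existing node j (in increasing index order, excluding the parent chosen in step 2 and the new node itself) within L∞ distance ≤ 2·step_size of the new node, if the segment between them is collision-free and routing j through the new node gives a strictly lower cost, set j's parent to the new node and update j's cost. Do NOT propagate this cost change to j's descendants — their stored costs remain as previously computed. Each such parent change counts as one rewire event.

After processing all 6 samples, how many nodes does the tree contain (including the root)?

Node count: 4

1. q=(17,3) nearest=0 d=15 new=(4,2) → add node 1 parent=0 cost=2
2. q=(3,14) nearest=1 d=12 new=(3,4) → add node 2 parent=1 cost=4
3. q=(11,14) nearest=2 d=10 new=(5,6) → add node 3 parent=2 cost=6
4. q=(19,12) nearest=3 d=14 new=(7,8) → blocked by [3,8]×[8,11], reject
5. q=(3,10) nearest=3 d=4 new=(3,8) → blocked by [3,8]×[8,11], reject
6. q=(16,8) nearest=3 d=11 new=(7,8) → blocked by [3,8]×[8,11], reject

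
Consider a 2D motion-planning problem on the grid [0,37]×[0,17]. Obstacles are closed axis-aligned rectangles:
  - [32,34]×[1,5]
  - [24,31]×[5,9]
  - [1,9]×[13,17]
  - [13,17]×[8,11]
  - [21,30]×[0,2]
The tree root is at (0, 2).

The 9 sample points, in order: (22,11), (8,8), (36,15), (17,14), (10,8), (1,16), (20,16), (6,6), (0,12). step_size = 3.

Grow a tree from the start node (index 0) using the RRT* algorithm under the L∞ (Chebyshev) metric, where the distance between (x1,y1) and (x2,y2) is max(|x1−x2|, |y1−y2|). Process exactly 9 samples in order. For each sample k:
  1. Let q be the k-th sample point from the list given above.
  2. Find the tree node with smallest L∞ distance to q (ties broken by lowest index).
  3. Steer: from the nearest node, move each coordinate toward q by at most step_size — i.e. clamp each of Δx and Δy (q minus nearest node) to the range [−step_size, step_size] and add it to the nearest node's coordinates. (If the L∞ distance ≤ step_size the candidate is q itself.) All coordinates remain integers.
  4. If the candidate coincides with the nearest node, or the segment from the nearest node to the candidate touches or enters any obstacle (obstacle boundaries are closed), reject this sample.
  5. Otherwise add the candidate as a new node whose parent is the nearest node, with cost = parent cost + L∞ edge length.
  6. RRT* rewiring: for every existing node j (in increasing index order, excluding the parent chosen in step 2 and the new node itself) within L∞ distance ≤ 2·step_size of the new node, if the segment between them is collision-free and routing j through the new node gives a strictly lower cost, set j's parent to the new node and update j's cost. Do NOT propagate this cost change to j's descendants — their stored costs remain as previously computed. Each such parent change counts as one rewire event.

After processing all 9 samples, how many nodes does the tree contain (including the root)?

1. q=(22,11) nearest=0 d=22 new=(3,5) → add node 1 parent=0 cost=3
2. q=(8,8) nearest=1 d=5 new=(6,8) → add node 2 parent=1 cost=6
3. q=(36,15) nearest=2 d=30 new=(9,11) → add node 3 parent=2 cost=9
4. q=(17,14) nearest=3 d=8 new=(12,14) → add node 4 parent=3 cost=12
5. q=(10,8) nearest=3 d=3 new=(10,8) → add node 5 parent=3 cost=12
6. q=(1,16) nearest=2 d=8 new=(3,11) → add node 6 parent=2 cost=9
7. q=(20,16) nearest=4 d=8 new=(15,16) → add node 7 parent=4 cost=15
8. q=(6,6) nearest=2 d=2 new=(6,6) → add node 8 parent=2 cost=8
9. q=(0,12) nearest=6 d=3 new=(0,12) → add node 9 parent=6 cost=12

Node count: 10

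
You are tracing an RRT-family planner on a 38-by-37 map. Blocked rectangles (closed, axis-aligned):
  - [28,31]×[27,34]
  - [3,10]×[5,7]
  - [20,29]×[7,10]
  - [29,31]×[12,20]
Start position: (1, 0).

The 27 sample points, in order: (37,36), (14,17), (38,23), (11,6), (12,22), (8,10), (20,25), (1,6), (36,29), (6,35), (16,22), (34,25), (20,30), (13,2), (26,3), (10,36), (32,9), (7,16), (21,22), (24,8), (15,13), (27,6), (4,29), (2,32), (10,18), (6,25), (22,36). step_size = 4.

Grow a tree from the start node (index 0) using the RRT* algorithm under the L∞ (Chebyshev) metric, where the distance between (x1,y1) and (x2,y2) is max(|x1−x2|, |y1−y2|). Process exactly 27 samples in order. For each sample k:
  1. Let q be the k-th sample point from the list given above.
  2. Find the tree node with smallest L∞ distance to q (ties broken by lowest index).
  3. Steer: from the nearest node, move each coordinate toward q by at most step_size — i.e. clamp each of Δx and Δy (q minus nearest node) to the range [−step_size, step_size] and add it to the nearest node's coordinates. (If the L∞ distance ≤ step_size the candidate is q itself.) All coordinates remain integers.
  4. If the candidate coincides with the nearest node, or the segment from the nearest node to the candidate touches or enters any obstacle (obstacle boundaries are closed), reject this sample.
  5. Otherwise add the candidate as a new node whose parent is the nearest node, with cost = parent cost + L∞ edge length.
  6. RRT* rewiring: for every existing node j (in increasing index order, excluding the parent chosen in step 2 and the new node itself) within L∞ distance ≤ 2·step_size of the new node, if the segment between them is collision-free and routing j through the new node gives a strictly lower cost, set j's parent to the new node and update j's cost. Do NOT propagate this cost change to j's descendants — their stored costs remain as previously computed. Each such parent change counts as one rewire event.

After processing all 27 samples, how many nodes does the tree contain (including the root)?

1. q=(37,36) nearest=0 d=36 new=(5,4) → add node 1 parent=0 cost=4
2. q=(14,17) nearest=1 d=13 new=(9,8) → blocked by [3,10]×[5,7], reject
3. q=(38,23) nearest=1 d=33 new=(9,8) → blocked by [3,10]×[5,7], reject
4. q=(11,6) nearest=1 d=6 new=(9,6) → blocked by [3,10]×[5,7], reject
5. q=(12,22) nearest=1 d=18 new=(9,8) → blocked by [3,10]×[5,7], reject
6. q=(8,10) nearest=1 d=6 new=(8,8) → blocked by [3,10]×[5,7], reject
7. q=(20,25) nearest=1 d=21 new=(9,8) → blocked by [3,10]×[5,7], reject
8. q=(1,6) nearest=1 d=4 new=(1,6) → blocked by [3,10]×[5,7], reject
9. q=(36,29) nearest=1 d=31 new=(9,8) → blocked by [3,10]×[5,7], reject
10. q=(6,35) nearest=1 d=31 new=(6,8) → blocked by [3,10]×[5,7], reject
11. q=(16,22) nearest=1 d=18 new=(9,8) → blocked by [3,10]×[5,7], reject
12. q=(34,25) nearest=1 d=29 new=(9,8) → blocked by [3,10]×[5,7], reject
13. q=(20,30) nearest=1 d=26 new=(9,8) → blocked by [3,10]×[5,7], reject
14. q=(13,2) nearest=1 d=8 new=(9,2) → add node 2 parent=1 cost=8
15. q=(26,3) nearest=2 d=17 new=(13,3) → add node 3 parent=2 cost=12
16. q=(10,36) nearest=1 d=32 new=(9,8) → blocked by [3,10]×[5,7], reject
17. q=(32,9) nearest=3 d=19 new=(17,7) → add node 4 parent=3 cost=16
18. q=(7,16) nearest=4 d=10 new=(13,11) → add node 5 parent=4 cost=20
19. q=(21,22) nearest=5 d=11 new=(17,15) → add node 6 parent=5 cost=24
20. q=(24,8) nearest=4 d=7 new=(21,8) → blocked by [20,29]×[7,10], reject
21. q=(15,13) nearest=5 d=2 new=(15,13) → add node 7 parent=5 cost=22
22. q=(27,6) nearest=4 d=10 new=(21,6) → add node 8 parent=4 cost=20
23. q=(4,29) nearest=6 d=14 new=(13,19) → add node 9 parent=6 cost=28
24. q=(2,32) nearest=9 d=13 new=(9,23) → add node 10 parent=9 cost=32
25. q=(10,18) nearest=9 d=3 new=(10,18) → add node 11 parent=9 cost=31
26. q=(6,25) nearest=10 d=3 new=(6,25) → add node 12 parent=10 cost=35
27. q=(22,36) nearest=10 d=13 new=(13,27) → add node 13 parent=10 cost=36

Node count: 14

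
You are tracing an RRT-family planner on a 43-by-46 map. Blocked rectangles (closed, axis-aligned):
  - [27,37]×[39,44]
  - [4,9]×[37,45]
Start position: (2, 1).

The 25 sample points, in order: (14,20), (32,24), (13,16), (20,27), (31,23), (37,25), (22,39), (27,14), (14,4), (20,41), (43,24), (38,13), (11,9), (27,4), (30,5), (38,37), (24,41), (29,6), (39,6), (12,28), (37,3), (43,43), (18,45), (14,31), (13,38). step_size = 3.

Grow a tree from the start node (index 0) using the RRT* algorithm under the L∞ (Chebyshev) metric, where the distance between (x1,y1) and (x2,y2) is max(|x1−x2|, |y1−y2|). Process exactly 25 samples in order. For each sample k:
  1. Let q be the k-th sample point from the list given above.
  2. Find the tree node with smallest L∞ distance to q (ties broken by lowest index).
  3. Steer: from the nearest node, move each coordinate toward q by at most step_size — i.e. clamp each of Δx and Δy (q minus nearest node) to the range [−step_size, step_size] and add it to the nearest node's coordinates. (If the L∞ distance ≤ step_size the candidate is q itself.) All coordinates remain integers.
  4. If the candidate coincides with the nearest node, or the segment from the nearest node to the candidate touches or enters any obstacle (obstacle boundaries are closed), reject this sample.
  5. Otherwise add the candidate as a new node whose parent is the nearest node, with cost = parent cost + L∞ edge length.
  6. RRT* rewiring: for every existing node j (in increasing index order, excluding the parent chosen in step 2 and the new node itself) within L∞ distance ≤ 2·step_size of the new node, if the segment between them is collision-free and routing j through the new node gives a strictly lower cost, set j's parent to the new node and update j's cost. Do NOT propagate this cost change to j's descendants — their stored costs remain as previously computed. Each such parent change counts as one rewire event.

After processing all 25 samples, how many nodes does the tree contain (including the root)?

Node count: 26

1. q=(14,20) nearest=0 d=19 new=(5,4) → add node 1 parent=0 cost=3
2. q=(32,24) nearest=1 d=27 new=(8,7) → add node 2 parent=1 cost=6
3. q=(13,16) nearest=2 d=9 new=(11,10) → add node 3 parent=2 cost=9
4. q=(20,27) nearest=3 d=17 new=(14,13) → add node 4 parent=3 cost=12
5. q=(31,23) nearest=4 d=17 new=(17,16) → add node 5 parent=4 cost=15
6. q=(37,25) nearest=5 d=20 new=(20,19) → add node 6 parent=5 cost=18
7. q=(22,39) nearest=6 d=20 new=(22,22) → add node 7 parent=6 cost=21
8. q=(27,14) nearest=6 d=7 new=(23,16) → add node 8 parent=6 cost=21
9. q=(14,4) nearest=2 d=6 new=(11,4) → add node 9 parent=2 cost=9
10. q=(20,41) nearest=7 d=19 new=(20,25) → add node 10 parent=7 cost=24
11. q=(43,24) nearest=8 d=20 new=(26,19) → add node 11 parent=8 cost=24
12. q=(38,13) nearest=11 d=12 new=(29,16) → add node 12 parent=11 cost=27
13. q=(11,9) nearest=3 d=1 new=(11,9) → add node 13 parent=3 cost=10
14. q=(27,4) nearest=5 d=12 new=(20,13) → add node 14 parent=5 cost=18
15. q=(30,5) nearest=14 d=10 new=(23,10) → add node 15 parent=14 cost=21
16. q=(38,37) nearest=7 d=16 new=(25,25) → add node 16 parent=7 cost=24
17. q=(24,41) nearest=10 d=16 new=(23,28) → add node 17 parent=10 cost=27
18. q=(29,6) nearest=15 d=6 new=(26,7) → add node 18 parent=15 cost=24
19. q=(39,6) nearest=12 d=10 new=(32,13) → add node 19 parent=12 cost=30
20. q=(12,28) nearest=10 d=8 new=(17,28) → add node 20 parent=10 cost=27
21. q=(37,3) nearest=19 d=10 new=(35,10) → add node 21 parent=19 cost=33
22. q=(43,43) nearest=16 d=18 new=(28,28) → add node 22 parent=16 cost=27
23. q=(18,45) nearest=17 d=17 new=(20,31) → add node 23 parent=17 cost=30
24. q=(14,31) nearest=20 d=3 new=(14,31) → add node 24 parent=20 cost=30
25. q=(13,38) nearest=23 d=7 new=(17,34) → add node 25 parent=23 cost=33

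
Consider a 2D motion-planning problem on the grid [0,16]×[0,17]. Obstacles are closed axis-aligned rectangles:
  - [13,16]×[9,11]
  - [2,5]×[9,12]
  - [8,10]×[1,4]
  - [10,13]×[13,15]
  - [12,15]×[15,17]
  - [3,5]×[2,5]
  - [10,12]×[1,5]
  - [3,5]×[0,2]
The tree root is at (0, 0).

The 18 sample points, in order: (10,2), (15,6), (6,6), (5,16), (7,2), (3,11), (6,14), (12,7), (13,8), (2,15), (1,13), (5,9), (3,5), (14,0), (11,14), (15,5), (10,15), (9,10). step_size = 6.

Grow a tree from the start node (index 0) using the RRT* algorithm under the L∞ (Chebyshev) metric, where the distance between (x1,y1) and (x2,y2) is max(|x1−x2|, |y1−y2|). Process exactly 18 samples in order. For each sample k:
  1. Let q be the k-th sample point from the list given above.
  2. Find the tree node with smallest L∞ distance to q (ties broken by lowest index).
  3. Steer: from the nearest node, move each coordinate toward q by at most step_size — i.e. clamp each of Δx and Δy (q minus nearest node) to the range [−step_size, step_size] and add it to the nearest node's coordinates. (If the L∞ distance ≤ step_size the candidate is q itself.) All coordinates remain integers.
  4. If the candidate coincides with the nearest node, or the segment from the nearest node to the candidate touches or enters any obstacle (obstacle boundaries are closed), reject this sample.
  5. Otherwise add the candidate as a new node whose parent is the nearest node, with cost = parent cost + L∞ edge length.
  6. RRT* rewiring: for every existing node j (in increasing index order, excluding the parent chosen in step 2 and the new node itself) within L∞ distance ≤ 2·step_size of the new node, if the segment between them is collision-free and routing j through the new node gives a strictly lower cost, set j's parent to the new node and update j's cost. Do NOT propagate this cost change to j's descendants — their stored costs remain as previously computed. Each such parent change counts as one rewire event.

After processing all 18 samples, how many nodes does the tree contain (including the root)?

Node count: 6

1. q=(10,2) nearest=0 d=10 new=(6,2) → blocked by [3,5]×[0,2], reject
2. q=(15,6) nearest=0 d=15 new=(6,6) → blocked by [3,5]×[2,5], reject
3. q=(6,6) nearest=0 d=6 new=(6,6) → blocked by [3,5]×[2,5], reject
4. q=(5,16) nearest=0 d=16 new=(5,6) → blocked by [3,5]×[2,5], reject
5. q=(7,2) nearest=0 d=7 new=(6,2) → blocked by [3,5]×[0,2], reject
6. q=(3,11) nearest=0 d=11 new=(3,6) → add node 1 parent=0 cost=6
7. q=(6,14) nearest=1 d=8 new=(6,12) → blocked by [2,5]×[9,12], reject
8. q=(12,7) nearest=1 d=9 new=(9,7) → add node 2 parent=1 cost=12
9. q=(13,8) nearest=2 d=4 new=(13,8) → add node 3 parent=2 cost=16
10. q=(2,15) nearest=2 d=8 new=(3,13) → blocked by [2,5]×[9,12], reject
11. q=(1,13) nearest=1 d=7 new=(1,12) → blocked by [2,5]×[9,12], reject
12. q=(5,9) nearest=1 d=3 new=(5,9) → blocked by [2,5]×[9,12], reject
13. q=(3,5) nearest=1 d=1 new=(3,5) → blocked by [3,5]×[2,5], reject
14. q=(14,0) nearest=2 d=7 new=(14,1) → blocked by [10,12]×[1,5], reject
15. q=(11,14) nearest=3 d=6 new=(11,14) → blocked by [10,13]×[13,15], reject
16. q=(15,5) nearest=3 d=3 new=(15,5) → add node 4 parent=3 cost=19
17. q=(10,15) nearest=3 d=7 new=(10,14) → blocked by [10,13]×[13,15], reject
18. q=(9,10) nearest=2 d=3 new=(9,10) → add node 5 parent=2 cost=15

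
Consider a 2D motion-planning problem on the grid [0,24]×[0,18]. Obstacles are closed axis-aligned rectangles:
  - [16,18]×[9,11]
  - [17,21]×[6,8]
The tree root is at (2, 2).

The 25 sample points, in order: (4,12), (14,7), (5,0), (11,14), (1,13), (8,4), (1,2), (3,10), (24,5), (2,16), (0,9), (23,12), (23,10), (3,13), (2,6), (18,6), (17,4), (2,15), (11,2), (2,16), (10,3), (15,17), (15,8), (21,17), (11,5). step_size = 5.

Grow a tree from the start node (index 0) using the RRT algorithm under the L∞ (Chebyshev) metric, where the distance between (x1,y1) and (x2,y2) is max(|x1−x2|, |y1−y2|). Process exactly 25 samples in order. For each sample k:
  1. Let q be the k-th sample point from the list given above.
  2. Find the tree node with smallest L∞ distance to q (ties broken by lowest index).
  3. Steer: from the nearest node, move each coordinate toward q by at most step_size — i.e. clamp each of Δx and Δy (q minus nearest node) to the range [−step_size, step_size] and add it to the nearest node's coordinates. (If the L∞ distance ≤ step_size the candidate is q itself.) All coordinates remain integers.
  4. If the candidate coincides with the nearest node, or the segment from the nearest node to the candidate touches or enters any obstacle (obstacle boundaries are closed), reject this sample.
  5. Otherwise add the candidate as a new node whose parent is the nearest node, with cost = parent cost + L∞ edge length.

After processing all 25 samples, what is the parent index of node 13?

Parent of node 13: 1

1. q=(4,12) nearest=0 d=10 new=(4,7) → add node 1 parent=0 cost=5
2. q=(14,7) nearest=1 d=10 new=(9,7) → add node 2 parent=1 cost=10
3. q=(5,0) nearest=0 d=3 new=(5,0) → add node 3 parent=0 cost=3
4. q=(11,14) nearest=1 d=7 new=(9,12) → add node 4 parent=1 cost=10
5. q=(1,13) nearest=1 d=6 new=(1,12) → add node 5 parent=1 cost=10
6. q=(8,4) nearest=2 d=3 new=(8,4) → add node 6 parent=2 cost=13
7. q=(1,2) nearest=0 d=1 new=(1,2) → add node 7 parent=0 cost=1
8. q=(3,10) nearest=5 d=2 new=(3,10) → add node 8 parent=5 cost=12
9. q=(24,5) nearest=2 d=15 new=(14,5) → add node 9 parent=2 cost=15
10. q=(2,16) nearest=5 d=4 new=(2,16) → add node 10 parent=5 cost=14
11. q=(0,9) nearest=5 d=3 new=(0,9) → add node 11 parent=5 cost=13
12. q=(23,12) nearest=9 d=9 new=(19,10) → blocked by [16,18]×[9,11], reject
13. q=(23,10) nearest=9 d=9 new=(19,10) → blocked by [16,18]×[9,11], reject
14. q=(3,13) nearest=5 d=2 new=(3,13) → add node 12 parent=5 cost=12
15. q=(2,6) nearest=1 d=2 new=(2,6) → add node 13 parent=1 cost=7
16. q=(18,6) nearest=9 d=4 new=(18,6) → blocked by [17,21]×[6,8], reject
17. q=(17,4) nearest=9 d=3 new=(17,4) → add node 14 parent=9 cost=18
18. q=(2,15) nearest=10 d=1 new=(2,15) → add node 15 parent=10 cost=15
19. q=(11,2) nearest=6 d=3 new=(11,2) → add node 16 parent=6 cost=16
20. q=(2,16) nearest=10 d=0 → coincident, reject
21. q=(10,3) nearest=16 d=1 new=(10,3) → add node 17 parent=16 cost=17
22. q=(15,17) nearest=4 d=6 new=(14,17) → add node 18 parent=4 cost=15
23. q=(15,8) nearest=9 d=3 new=(15,8) → add node 19 parent=9 cost=18
24. q=(21,17) nearest=18 d=7 new=(19,17) → add node 20 parent=18 cost=20
25. q=(11,5) nearest=2 d=2 new=(11,5) → add node 21 parent=2 cost=12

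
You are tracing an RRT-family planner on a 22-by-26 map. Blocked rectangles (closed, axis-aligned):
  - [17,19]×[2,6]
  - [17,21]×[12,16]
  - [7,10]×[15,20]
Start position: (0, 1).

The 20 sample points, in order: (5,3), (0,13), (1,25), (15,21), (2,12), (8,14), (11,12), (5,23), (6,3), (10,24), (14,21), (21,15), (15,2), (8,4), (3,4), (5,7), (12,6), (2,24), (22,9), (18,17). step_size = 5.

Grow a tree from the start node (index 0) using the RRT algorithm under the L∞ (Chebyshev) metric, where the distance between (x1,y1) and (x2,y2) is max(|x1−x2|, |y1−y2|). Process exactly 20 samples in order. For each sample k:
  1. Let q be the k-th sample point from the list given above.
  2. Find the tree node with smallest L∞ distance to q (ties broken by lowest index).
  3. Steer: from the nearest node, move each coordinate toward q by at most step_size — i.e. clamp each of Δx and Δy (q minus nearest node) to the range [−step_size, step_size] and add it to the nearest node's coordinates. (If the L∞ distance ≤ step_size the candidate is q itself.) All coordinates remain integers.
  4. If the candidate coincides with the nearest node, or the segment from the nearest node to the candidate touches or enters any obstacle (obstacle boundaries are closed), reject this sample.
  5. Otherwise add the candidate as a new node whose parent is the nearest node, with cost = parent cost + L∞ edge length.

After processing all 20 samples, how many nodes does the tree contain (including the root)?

1. q=(5,3) nearest=0 d=5 new=(5,3) → add node 1 parent=0 cost=5
2. q=(0,13) nearest=1 d=10 new=(0,8) → add node 2 parent=1 cost=10
3. q=(1,25) nearest=2 d=17 new=(1,13) → add node 3 parent=2 cost=15
4. q=(15,21) nearest=3 d=14 new=(6,18) → add node 4 parent=3 cost=20
5. q=(2,12) nearest=3 d=1 new=(2,12) → add node 5 parent=3 cost=16
6. q=(8,14) nearest=4 d=4 new=(8,14) → blocked by [7,10]×[15,20], reject
7. q=(11,12) nearest=4 d=6 new=(11,13) → blocked by [7,10]×[15,20], reject
8. q=(5,23) nearest=4 d=5 new=(5,23) → add node 6 parent=4 cost=25
9. q=(6,3) nearest=1 d=1 new=(6,3) → add node 7 parent=1 cost=6
10. q=(10,24) nearest=6 d=5 new=(10,24) → add node 8 parent=6 cost=30
11. q=(14,21) nearest=8 d=4 new=(14,21) → add node 9 parent=8 cost=34
12. q=(21,15) nearest=9 d=7 new=(19,16) → blocked by [17,21]×[12,16], reject
13. q=(15,2) nearest=7 d=9 new=(11,2) → add node 10 parent=7 cost=11
14. q=(8,4) nearest=7 d=2 new=(8,4) → add node 11 parent=7 cost=8
15. q=(3,4) nearest=1 d=2 new=(3,4) → add node 12 parent=1 cost=7
16. q=(5,7) nearest=11 d=3 new=(5,7) → add node 13 parent=11 cost=11
17. q=(12,6) nearest=10 d=4 new=(12,6) → add node 14 parent=10 cost=15
18. q=(2,24) nearest=6 d=3 new=(2,24) → add node 15 parent=6 cost=28
19. q=(22,9) nearest=14 d=10 new=(17,9) → add node 16 parent=14 cost=20
20. q=(18,17) nearest=9 d=4 new=(18,17) → add node 17 parent=9 cost=38

Node count: 18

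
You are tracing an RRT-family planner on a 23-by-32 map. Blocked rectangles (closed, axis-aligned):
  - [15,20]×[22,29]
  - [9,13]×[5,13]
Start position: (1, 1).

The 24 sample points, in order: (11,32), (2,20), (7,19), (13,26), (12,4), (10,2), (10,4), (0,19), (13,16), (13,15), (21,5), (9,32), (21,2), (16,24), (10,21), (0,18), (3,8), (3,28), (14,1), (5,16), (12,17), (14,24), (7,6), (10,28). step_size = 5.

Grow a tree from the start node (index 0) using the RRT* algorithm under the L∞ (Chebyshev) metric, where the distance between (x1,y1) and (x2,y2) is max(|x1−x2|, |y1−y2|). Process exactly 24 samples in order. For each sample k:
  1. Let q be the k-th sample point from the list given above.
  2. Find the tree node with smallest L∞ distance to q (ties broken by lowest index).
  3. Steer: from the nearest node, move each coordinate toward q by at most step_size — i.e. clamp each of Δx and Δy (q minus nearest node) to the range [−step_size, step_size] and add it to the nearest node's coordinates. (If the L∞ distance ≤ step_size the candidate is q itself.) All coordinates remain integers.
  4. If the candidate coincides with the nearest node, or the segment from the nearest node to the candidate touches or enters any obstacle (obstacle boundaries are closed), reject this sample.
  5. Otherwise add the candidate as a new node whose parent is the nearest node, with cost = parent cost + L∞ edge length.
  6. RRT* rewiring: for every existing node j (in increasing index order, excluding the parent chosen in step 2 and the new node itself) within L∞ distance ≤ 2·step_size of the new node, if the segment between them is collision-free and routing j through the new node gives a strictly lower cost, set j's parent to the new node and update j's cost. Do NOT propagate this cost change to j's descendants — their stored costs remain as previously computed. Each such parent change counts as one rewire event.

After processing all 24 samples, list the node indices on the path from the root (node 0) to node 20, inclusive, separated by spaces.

Path: 0 1 2 3 4 9 20

1. q=(11,32) nearest=0 d=31 new=(6,6) → add node 1 parent=0 cost=5
2. q=(2,20) nearest=1 d=14 new=(2,11) → add node 2 parent=1 cost=10
3. q=(7,19) nearest=2 d=8 new=(7,16) → add node 3 parent=2 cost=15
4. q=(13,26) nearest=3 d=10 new=(12,21) → add node 4 parent=3 cost=20
5. q=(12,4) nearest=1 d=6 new=(11,4) → add node 5 parent=1 cost=10
6. q=(10,2) nearest=5 d=2 new=(10,2) → add node 6 parent=5 cost=12
7. q=(10,4) nearest=5 d=1 new=(10,4) → add node 7 parent=5 cost=11
8. q=(0,19) nearest=3 d=7 new=(2,19) → add node 8 parent=3 cost=20
9. q=(13,16) nearest=4 d=5 new=(13,16) → add node 9 parent=4 cost=25
10. q=(13,15) nearest=9 d=1 new=(13,15) → add node 10 parent=9 cost=26
11. q=(21,5) nearest=5 d=10 new=(16,5) → add node 11 parent=5 cost=15; rewire 10→11 (25<26)
12. q=(9,32) nearest=4 d=11 new=(9,26) → add node 12 parent=4 cost=25
13. q=(21,2) nearest=11 d=5 new=(21,2) → add node 13 parent=11 cost=20
14. q=(16,24) nearest=4 d=4 new=(16,24) → blocked by [15,20]×[22,29], reject
15. q=(10,21) nearest=4 d=2 new=(10,21) → add node 14 parent=4 cost=22
16. q=(0,18) nearest=8 d=2 new=(0,18) → add node 15 parent=8 cost=22
17. q=(3,8) nearest=1 d=3 new=(3,8) → add node 16 parent=1 cost=8; rewire 15→16 (18<22)
18. q=(3,28) nearest=12 d=6 new=(4,28) → add node 17 parent=12 cost=30
19. q=(14,1) nearest=5 d=3 new=(14,1) → add node 18 parent=5 cost=13
20. q=(5,16) nearest=3 d=2 new=(5,16) → add node 19 parent=3 cost=17
21. q=(12,17) nearest=9 d=1 new=(12,17) → add node 20 parent=9 cost=26
22. q=(14,24) nearest=4 d=3 new=(14,24) → add node 21 parent=4 cost=23
23. q=(7,6) nearest=1 d=1 new=(7,6) → add node 22 parent=1 cost=6; rewire 6→22 (10<12); rewire 7→22 (9<11); rewire 19→22 (16<17)
24. q=(10,28) nearest=12 d=2 new=(10,28) → add node 23 parent=12 cost=27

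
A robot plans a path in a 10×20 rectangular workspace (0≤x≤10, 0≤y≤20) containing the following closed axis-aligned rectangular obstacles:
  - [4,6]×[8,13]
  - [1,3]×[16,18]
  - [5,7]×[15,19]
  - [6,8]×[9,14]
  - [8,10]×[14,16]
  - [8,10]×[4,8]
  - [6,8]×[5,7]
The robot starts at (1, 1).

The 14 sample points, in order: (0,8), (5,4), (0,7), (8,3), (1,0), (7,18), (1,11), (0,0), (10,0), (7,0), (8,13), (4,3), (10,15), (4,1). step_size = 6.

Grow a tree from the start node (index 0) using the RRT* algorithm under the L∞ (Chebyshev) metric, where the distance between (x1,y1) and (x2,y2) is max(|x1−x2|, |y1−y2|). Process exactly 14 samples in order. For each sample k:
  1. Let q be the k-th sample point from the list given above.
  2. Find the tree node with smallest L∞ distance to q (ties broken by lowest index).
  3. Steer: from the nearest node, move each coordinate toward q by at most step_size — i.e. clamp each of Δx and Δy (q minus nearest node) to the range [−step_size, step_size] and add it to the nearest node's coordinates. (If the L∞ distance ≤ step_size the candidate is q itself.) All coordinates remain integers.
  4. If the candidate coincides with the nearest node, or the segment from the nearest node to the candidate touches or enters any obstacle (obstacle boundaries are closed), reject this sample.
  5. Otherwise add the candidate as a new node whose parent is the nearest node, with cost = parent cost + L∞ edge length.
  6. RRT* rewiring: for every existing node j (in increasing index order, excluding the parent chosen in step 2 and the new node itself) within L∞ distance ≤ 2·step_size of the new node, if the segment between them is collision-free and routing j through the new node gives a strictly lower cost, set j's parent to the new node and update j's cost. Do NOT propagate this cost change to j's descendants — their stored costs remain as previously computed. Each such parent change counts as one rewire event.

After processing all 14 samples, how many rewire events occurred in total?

Rewire events: 1

1. q=(0,8) nearest=0 d=7 new=(0,7) → add node 1 parent=0 cost=6
2. q=(5,4) nearest=0 d=4 new=(5,4) → add node 2 parent=0 cost=4
3. q=(0,7) nearest=1 d=0 → coincident, reject
4. q=(8,3) nearest=2 d=3 new=(8,3) → add node 3 parent=2 cost=7
5. q=(1,0) nearest=0 d=1 new=(1,0) → add node 4 parent=0 cost=1
6. q=(7,18) nearest=1 d=11 new=(6,13) → blocked by [4,6]×[8,13], reject
7. q=(1,11) nearest=1 d=4 new=(1,11) → add node 5 parent=1 cost=10
8. q=(0,0) nearest=0 d=1 new=(0,0) → add node 6 parent=0 cost=1
9. q=(10,0) nearest=3 d=3 new=(10,0) → add node 7 parent=3 cost=10
10. q=(7,0) nearest=3 d=3 new=(7,0) → add node 8 parent=3 cost=10
11. q=(8,13) nearest=5 d=7 new=(7,13) → blocked by [4,6]×[8,13], reject
12. q=(4,3) nearest=2 d=1 new=(4,3) → add node 9 parent=2 cost=5; rewire 8→9 (8<10)
13. q=(10,15) nearest=5 d=9 new=(7,15) → blocked by [4,6]×[8,13], reject
14. q=(4,1) nearest=9 d=2 new=(4,1) → add node 10 parent=9 cost=7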